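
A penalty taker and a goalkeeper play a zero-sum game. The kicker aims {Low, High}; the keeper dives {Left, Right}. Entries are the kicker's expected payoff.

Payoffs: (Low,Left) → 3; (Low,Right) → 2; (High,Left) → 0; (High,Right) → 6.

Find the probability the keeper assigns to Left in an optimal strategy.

4/7

Row minima: Low → 2, High → 0; maximin = 2.
Column maxima: Left → 3, Right → 6; minimax = 3.
2 ≠ 3, so there is no saddle point; optimal play is mixed.
Let the kicker play Low with probability p. Expected payoff against Left: 3p + 0(1−p) = 3p; against Right: 2p + 6(1−p) = −4p + 6.
Setting these equal: 3p = −4p + 6 ⇒ 7p = 6 ⇒ p = 6/7, and the value is (3)·(6/7) = 18/7.
For the keeper: with q = P(Left), equating Low's and High's payoffs gives q + 2 = −6q + 6 ⇒ q = 4/7.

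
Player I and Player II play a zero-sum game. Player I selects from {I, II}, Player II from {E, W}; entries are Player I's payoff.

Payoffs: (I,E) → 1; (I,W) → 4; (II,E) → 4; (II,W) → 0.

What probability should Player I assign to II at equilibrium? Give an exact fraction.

3/7

Row minima: I → 1, II → 0; maximin = 1.
Column maxima: E → 4, W → 4; minimax = 4.
1 ≠ 4, so there is no saddle point; optimal play is mixed.
Let Player I play I with probability p. Expected payoff against E: 1p + 4(1−p) = −3p + 4; against W: 4p + 0(1−p) = 4p.
Setting these equal: −3p + 4 = 4p ⇒ −7p = -4 ⇒ p = 4/7, and the value is (-3)·(4/7) + 4 = 16/7.
For Player II: with q = P(E), equating I's and II's payoffs gives −3q + 4 = 4q ⇒ q = 4/7.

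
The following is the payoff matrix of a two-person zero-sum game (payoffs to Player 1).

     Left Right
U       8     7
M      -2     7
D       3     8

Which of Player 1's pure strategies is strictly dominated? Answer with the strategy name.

D gives a strictly higher payoff than M against every column: 3 > -2, 8 > 7.
So M is strictly dominated and Player 1 never plays it.

M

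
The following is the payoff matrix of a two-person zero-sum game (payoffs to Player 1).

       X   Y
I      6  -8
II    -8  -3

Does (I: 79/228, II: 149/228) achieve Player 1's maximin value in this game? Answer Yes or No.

Against X this mix gives (79/228)·6 + (149/228)·(-8) = -359/114.
Against Y this mix gives (79/228)·(-8) + (149/228)·(-3) = -1079/228.
Player 2 will play Y, holding Player 1 to -1079/228. Shifting weight toward the row that does better against Y would raise this floor (the equalizing mix achieves -82/19 against both Y and X), so the proposed strategy is not optimal.

No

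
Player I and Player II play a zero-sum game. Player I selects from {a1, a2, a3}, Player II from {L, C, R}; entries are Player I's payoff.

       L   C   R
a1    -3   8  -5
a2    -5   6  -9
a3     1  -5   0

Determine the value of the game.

Row minima: a1 → -5, a2 → -9, a3 → -5; maximin = -5.
Column maxima: L → 1, C → 8, R → 0; minimax = 0.
-5 ≠ 0, so there is no saddle point; optimal play is mixed.
a2 is strictly dominated by a1, so Player I never plays it.
L is strictly dominated by R (it gives Player I strictly more in every row), so Player II never plays it.
On the remaining 2×2 (a1, a3 vs C, R):
Let Player I play a1 with probability p. Expected payoff against C: 8p + (-5)(1−p) = 13p − 5; against R: (-5)p + 0(1−p) = −5p.
Setting these equal: 13p − 5 = −5p ⇒ 18p = 5 ⇒ p = 5/18, and the value is (13)·(5/18) − 5 = -25/18.
For Player II: with q = P(C), equating a1's and a3's payoffs gives 13q − 5 = −5q ⇒ q = 5/18.

-25/18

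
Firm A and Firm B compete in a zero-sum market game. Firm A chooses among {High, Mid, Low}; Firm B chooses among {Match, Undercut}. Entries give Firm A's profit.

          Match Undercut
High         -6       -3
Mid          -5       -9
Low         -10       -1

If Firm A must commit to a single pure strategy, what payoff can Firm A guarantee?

-6

Row minima: High → -6, Mid → -9, Low → -10.
The best of these is -6.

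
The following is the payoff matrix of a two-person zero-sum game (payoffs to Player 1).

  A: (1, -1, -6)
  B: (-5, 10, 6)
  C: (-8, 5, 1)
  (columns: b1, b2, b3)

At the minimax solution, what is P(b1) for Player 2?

Row minima: A → -6, B → -5, C → -8; maximin = -5.
Column maxima: b1 → 1, b2 → 10, b3 → 6; minimax = 1.
-5 ≠ 1, so there is no saddle point; optimal play is mixed.
C is strictly dominated by B, so Player 1 never plays it.
b2 is strictly dominated by b3 (it gives Player 1 strictly more in every row), so Player 2 never plays it.
On the remaining 2×2 (A, B vs b1, b3):
Let Player 1 play A with probability p. Expected payoff against b1: 1p + (-5)(1−p) = 6p − 5; against b3: (-6)p + 6(1−p) = −12p + 6.
Setting these equal: 6p − 5 = −12p + 6 ⇒ 18p = 11 ⇒ p = 11/18, and the value is (6)·(11/18) − 5 = -4/3.
For Player 2: with q = P(b1), equating A's and B's payoffs gives 7q − 6 = −11q + 6 ⇒ q = 2/3.

2/3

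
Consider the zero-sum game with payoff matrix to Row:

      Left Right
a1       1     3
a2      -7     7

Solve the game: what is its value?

1

Row minima: a1 → 1, a2 → -7; maximin = 1.
Column maxima: Left → 1, Right → 7; minimax = 1.
Since maximin = minimax = 1, there is a saddle point and the value is 1.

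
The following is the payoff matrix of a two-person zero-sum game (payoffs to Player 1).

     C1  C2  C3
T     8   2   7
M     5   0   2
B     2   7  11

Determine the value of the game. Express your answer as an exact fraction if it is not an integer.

52/11

Row minima: T → 2, M → 0, B → 2; maximin = 2.
Column maxima: C1 → 8, C2 → 7, C3 → 11; minimax = 7.
2 ≠ 7, so there is no saddle point; optimal play is mixed.
M is strictly dominated by T, so Player 1 never plays it.
C3 is strictly dominated by C2 (it gives Player 1 strictly more in every row), so Player 2 never plays it.
On the remaining 2×2 (T, B vs C1, C2):
Let Player 1 play T with probability p. Expected payoff against C1: 8p + 2(1−p) = 6p + 2; against C2: 2p + 7(1−p) = −5p + 7.
Setting these equal: 6p + 2 = −5p + 7 ⇒ 11p = 5 ⇒ p = 5/11, and the value is (6)·(5/11) + 2 = 52/11.
For Player 2: with q = P(C1), equating T's and B's payoffs gives 6q + 2 = −5q + 7 ⇒ q = 5/11.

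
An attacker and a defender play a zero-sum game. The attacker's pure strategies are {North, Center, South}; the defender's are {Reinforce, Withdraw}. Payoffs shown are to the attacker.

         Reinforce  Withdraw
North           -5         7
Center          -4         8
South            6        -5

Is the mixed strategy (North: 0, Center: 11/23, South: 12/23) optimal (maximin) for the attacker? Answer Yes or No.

Against Reinforce this mix gives (11/23)·(-4) + (12/23)·6 = 28/23.
Against Withdraw this mix gives (11/23)·8 + (12/23)·(-5) = 28/23.
All of the defender's active replies (Reinforce, Withdraw) yield 28/23, and no column does worse for the attacker. The mix makes the defender indifferent and guarantees 28/23, so it is optimal.

Yes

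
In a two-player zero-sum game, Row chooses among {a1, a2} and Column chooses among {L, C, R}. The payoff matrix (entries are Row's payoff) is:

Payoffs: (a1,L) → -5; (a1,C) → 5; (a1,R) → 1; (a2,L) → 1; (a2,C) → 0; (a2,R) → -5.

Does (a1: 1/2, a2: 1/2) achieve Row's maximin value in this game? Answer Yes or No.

Against L this mix gives (1/2)·(-5) + (1/2)·1 = -2.
Against C this mix gives (1/2)·5 + (1/2)·0 = 5/2.
Against R this mix gives (1/2)·1 + (1/2)·(-5) = -2.
All of Column's active replies (L, R) yield -2, and no column does worse for Row. The mix makes Column indifferent and guarantees -2, so it is optimal.

Yes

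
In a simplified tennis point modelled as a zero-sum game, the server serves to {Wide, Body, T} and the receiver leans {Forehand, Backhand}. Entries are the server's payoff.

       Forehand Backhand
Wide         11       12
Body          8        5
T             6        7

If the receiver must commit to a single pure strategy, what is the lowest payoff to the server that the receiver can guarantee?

11

Column maxima: Forehand → 11, Backhand → 12.
The smallest of these is 11.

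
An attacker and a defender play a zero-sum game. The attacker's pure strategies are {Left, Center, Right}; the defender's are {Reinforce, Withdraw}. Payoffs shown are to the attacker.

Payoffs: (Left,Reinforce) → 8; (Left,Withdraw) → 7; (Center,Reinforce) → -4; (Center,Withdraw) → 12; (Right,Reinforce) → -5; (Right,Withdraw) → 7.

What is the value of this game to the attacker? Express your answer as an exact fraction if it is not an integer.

124/17

Row minima: Left → 7, Center → -4, Right → -5; maximin = 7.
Column maxima: Reinforce → 8, Withdraw → 12; minimax = 8.
7 ≠ 8, so there is no saddle point; optimal play is mixed.
Right is strictly dominated by Center, so the attacker never plays it.
On the remaining 2×2 (Left, Center vs Reinforce, Withdraw):
Let the attacker play Left with probability p. Expected payoff against Reinforce: 8p + (-4)(1−p) = 12p − 4; against Withdraw: 7p + 12(1−p) = −5p + 12.
Setting these equal: 12p − 4 = −5p + 12 ⇒ 17p = 16 ⇒ p = 16/17, and the value is (12)·(16/17) − 4 = 124/17.
For the defender: with q = P(Reinforce), equating Left's and Center's payoffs gives q + 7 = −16q + 12 ⇒ q = 5/17.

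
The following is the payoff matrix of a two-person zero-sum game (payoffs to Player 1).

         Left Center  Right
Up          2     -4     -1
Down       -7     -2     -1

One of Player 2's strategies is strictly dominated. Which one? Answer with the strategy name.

Center holds Player 1's payoff strictly below Right in every row: -4 < -1, -2 < -1.
So Right is strictly dominated for Player 2.

Right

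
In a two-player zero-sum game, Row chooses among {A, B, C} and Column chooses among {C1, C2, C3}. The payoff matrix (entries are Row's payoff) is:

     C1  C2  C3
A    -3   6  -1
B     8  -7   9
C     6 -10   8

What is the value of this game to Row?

Row minima: A → -3, B → -7, C → -10; maximin = -3.
Column maxima: C1 → 8, C2 → 6, C3 → 9; minimax = 6.
-3 ≠ 6, so there is no saddle point; optimal play is mixed.
C is strictly dominated by B, so Row never plays it.
C3 is strictly dominated by C1 (it gives Row strictly more in every row), so Column never plays it.
On the remaining 2×2 (A, B vs C1, C2):
Let Row play A with probability p. Expected payoff against C1: (-3)p + 8(1−p) = −11p + 8; against C2: 6p + (-7)(1−p) = 13p − 7.
Setting these equal: −11p + 8 = 13p − 7 ⇒ −24p = -15 ⇒ p = 5/8, and the value is (-11)·(5/8) + 8 = 9/8.
For Column: with q = P(C1), equating A's and B's payoffs gives −9q + 6 = 15q − 7 ⇒ q = 13/24.

9/8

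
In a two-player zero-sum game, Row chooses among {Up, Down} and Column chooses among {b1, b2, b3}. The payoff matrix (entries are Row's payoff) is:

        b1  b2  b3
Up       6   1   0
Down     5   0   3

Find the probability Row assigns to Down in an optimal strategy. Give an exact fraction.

1/4

Row minima: Up → 0, Down → 0; maximin = 0.
Column maxima: b1 → 6, b2 → 1, b3 → 3; minimax = 1.
0 ≠ 1, so there is no saddle point; optimal play is mixed.
b1 is strictly dominated by b2 (it gives Row strictly more in every row), so Column never plays it.
On the remaining 2×2 (Up, Down vs b2, b3):
Let Row play Up with probability p. Expected payoff against b2: 1p + 0(1−p) = p; against b3: 0p + 3(1−p) = −3p + 3.
Setting these equal: p = −3p + 3 ⇒ 4p = 3 ⇒ p = 3/4, and the value is (1)·(3/4) = 3/4.
For Column: with q = P(b2), equating Up's and Down's payoffs gives q = −3q + 3 ⇒ q = 3/4.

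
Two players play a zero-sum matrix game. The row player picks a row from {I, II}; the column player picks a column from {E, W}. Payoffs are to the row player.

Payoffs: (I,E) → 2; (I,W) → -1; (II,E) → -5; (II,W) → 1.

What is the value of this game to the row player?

-1/3

Row minima: I → -1, II → -5; maximin = -1.
Column maxima: E → 2, W → 1; minimax = 1.
-1 ≠ 1, so there is no saddle point; optimal play is mixed.
Let the row player play I with probability p. Expected payoff against E: 2p + (-5)(1−p) = 7p − 5; against W: (-1)p + 1(1−p) = −2p + 1.
Setting these equal: 7p − 5 = −2p + 1 ⇒ 9p = 6 ⇒ p = 2/3, and the value is (7)·(2/3) − 5 = -1/3.
For the column player: with q = P(E), equating I's and II's payoffs gives 3q − 1 = −6q + 1 ⇒ q = 2/9.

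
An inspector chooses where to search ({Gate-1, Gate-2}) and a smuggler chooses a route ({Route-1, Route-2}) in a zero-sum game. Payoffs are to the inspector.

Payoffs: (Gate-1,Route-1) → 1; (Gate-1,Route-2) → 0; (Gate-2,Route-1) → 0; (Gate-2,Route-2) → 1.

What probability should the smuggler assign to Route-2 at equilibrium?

Row minima: Gate-1 → 0, Gate-2 → 0; maximin = 0.
Column maxima: Route-1 → 1, Route-2 → 1; minimax = 1.
0 ≠ 1, so there is no saddle point; optimal play is mixed.
Let the inspector play Gate-1 with probability p. Expected payoff against Route-1: 1p + 0(1−p) = p; against Route-2: 0p + 1(1−p) = −p + 1.
Setting these equal: p = −p + 1 ⇒ 2p = 1 ⇒ p = 1/2, and the value is (1)·(1/2) = 1/2.
For the smuggler: with q = P(Route-1), equating Gate-1's and Gate-2's payoffs gives q = −q + 1 ⇒ q = 1/2.

1/2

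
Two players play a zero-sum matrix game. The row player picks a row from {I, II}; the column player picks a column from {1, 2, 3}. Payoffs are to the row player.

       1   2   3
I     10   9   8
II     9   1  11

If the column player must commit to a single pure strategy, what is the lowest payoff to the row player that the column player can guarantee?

9

Column maxima: 1 → 10, 2 → 9, 3 → 11.
The smallest of these is 9.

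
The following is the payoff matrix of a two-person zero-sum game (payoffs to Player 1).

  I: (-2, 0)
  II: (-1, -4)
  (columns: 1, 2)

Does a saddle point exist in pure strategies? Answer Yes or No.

Row minima: I → -2, II → -4; maximin = -2.
Column maxima: 1 → -1, 2 → 0; minimax = -1.
-2 ≠ -1, so no pure-strategy equilibrium exists.

No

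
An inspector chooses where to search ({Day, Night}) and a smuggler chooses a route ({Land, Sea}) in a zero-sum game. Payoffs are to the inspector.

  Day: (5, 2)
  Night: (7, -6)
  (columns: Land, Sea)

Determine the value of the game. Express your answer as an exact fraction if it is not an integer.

2

Row minima: Day → 2, Night → -6; maximin = 2.
Column maxima: Land → 7, Sea → 2; minimax = 2.
Since maximin = minimax = 2, there is a saddle point and the value is 2.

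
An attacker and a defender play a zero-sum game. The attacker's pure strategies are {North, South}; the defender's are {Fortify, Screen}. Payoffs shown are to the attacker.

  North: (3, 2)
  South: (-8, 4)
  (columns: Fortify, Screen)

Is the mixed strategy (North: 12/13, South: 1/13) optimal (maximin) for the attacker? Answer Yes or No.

Yes

Against Fortify this mix gives (12/13)·3 + (1/13)·(-8) = 28/13.
Against Screen this mix gives (12/13)·2 + (1/13)·4 = 28/13.
All of the defender's active replies (Fortify, Screen) yield 28/13, and no column does worse for the attacker. The mix makes the defender indifferent and guarantees 28/13, so it is optimal.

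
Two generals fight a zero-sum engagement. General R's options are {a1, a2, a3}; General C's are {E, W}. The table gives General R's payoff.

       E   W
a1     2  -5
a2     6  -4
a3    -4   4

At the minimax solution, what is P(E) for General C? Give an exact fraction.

Row minima: a1 → -5, a2 → -4, a3 → -4; maximin = -4.
Column maxima: E → 6, W → 4; minimax = 4.
-4 ≠ 4, so there is no saddle point; optimal play is mixed.
a1 is strictly dominated by a2, so General R never plays it.
On the remaining 2×2 (a2, a3 vs E, W):
Let General R play a2 with probability p. Expected payoff against E: 6p + (-4)(1−p) = 10p − 4; against W: (-4)p + 4(1−p) = −8p + 4.
Setting these equal: 10p − 4 = −8p + 4 ⇒ 18p = 8 ⇒ p = 4/9, and the value is (10)·(4/9) − 4 = 4/9.
For General C: with q = P(E), equating a2's and a3's payoffs gives 10q − 4 = −8q + 4 ⇒ q = 4/9.

4/9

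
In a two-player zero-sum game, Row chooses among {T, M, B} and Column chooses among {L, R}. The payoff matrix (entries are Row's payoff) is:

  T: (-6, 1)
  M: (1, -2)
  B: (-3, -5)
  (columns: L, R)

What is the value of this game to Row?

Row minima: T → -6, M → -2, B → -5; maximin = -2.
Column maxima: L → 1, R → 1; minimax = 1.
-2 ≠ 1, so there is no saddle point; optimal play is mixed.
B is strictly dominated by M, so Row never plays it.
On the remaining 2×2 (T, M vs L, R):
Let Row play T with probability p. Expected payoff against L: (-6)p + 1(1−p) = −7p + 1; against R: 1p + (-2)(1−p) = 3p − 2.
Setting these equal: −7p + 1 = 3p − 2 ⇒ −10p = -3 ⇒ p = 3/10, and the value is (-7)·(3/10) + 1 = -11/10.
For Column: with q = P(L), equating T's and M's payoffs gives −7q + 1 = 3q − 2 ⇒ q = 3/10.

-11/10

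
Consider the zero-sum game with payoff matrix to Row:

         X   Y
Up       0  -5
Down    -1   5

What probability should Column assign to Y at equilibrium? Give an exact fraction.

1/11

Row minima: Up → -5, Down → -1; maximin = -1.
Column maxima: X → 0, Y → 5; minimax = 0.
-1 ≠ 0, so there is no saddle point; optimal play is mixed.
Let Row play Up with probability p. Expected payoff against X: 0p + (-1)(1−p) = p − 1; against Y: (-5)p + 5(1−p) = −10p + 5.
Setting these equal: p − 1 = −10p + 5 ⇒ 11p = 6 ⇒ p = 6/11, and the value is (1)·(6/11) − 1 = -5/11.
For Column: with q = P(X), equating Up's and Down's payoffs gives 5q − 5 = −6q + 5 ⇒ q = 10/11.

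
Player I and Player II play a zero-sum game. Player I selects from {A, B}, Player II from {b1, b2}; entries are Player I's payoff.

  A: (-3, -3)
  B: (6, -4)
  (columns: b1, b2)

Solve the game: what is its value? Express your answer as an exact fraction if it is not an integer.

Row minima: A → -3, B → -4; maximin = -3.
Column maxima: b1 → 6, b2 → -3; minimax = -3.
Since maximin = minimax = -3, there is a saddle point and the value is -3.

-3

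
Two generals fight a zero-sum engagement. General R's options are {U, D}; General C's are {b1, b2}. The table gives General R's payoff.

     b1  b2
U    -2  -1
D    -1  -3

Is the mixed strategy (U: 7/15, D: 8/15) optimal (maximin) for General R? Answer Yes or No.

Against b1 this mix gives (7/15)·(-2) + (8/15)·(-1) = -22/15.
Against b2 this mix gives (7/15)·(-1) + (8/15)·(-3) = -31/15.
General C will play b2, holding General R to -31/15. Shifting weight toward the row that does better against b2 would raise this floor (the equalizing mix achieves -5/3 against both b2 and b1), so the proposed strategy is not optimal.

No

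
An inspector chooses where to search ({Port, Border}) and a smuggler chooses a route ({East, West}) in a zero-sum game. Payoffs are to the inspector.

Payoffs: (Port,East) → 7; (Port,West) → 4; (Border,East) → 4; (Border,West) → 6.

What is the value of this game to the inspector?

26/5

Row minima: Port → 4, Border → 4; maximin = 4.
Column maxima: East → 7, West → 6; minimax = 6.
4 ≠ 6, so there is no saddle point; optimal play is mixed.
Let the inspector play Port with probability p. Expected payoff against East: 7p + 4(1−p) = 3p + 4; against West: 4p + 6(1−p) = −2p + 6.
Setting these equal: 3p + 4 = −2p + 6 ⇒ 5p = 2 ⇒ p = 2/5, and the value is (3)·(2/5) + 4 = 26/5.
For the smuggler: with q = P(East), equating Port's and Border's payoffs gives 3q + 4 = −2q + 6 ⇒ q = 2/5.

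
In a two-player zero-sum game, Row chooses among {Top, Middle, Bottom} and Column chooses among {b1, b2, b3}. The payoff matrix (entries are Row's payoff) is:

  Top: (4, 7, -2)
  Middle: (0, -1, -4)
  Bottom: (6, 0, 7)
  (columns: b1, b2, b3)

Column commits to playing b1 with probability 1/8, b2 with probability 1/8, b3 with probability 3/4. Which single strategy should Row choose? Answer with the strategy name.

Bottom

Expected payoff of Top: (1/8)·4 + (1/8)·7 + (3/4)·(-2) = -1/8.
Expected payoff of Middle: (1/8)·0 + (1/8)·(-1) + (3/4)·(-4) = -25/8.
Expected payoff of Bottom: (1/8)·6 + (1/8)·0 + (3/4)·7 = 6.
The largest is 6, so Row's best response is Bottom.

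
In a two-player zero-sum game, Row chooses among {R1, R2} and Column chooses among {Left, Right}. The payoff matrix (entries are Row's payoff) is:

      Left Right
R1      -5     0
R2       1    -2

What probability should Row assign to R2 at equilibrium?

5/8

Row minima: R1 → -5, R2 → -2; maximin = -2.
Column maxima: Left → 1, Right → 0; minimax = 0.
-2 ≠ 0, so there is no saddle point; optimal play is mixed.
Let Row play R1 with probability p. Expected payoff against Left: (-5)p + 1(1−p) = −6p + 1; against Right: 0p + (-2)(1−p) = 2p − 2.
Setting these equal: −6p + 1 = 2p − 2 ⇒ −8p = -3 ⇒ p = 3/8, and the value is (-6)·(3/8) + 1 = -5/4.
For Column: with q = P(Left), equating R1's and R2's payoffs gives −5q = 3q − 2 ⇒ q = 1/4.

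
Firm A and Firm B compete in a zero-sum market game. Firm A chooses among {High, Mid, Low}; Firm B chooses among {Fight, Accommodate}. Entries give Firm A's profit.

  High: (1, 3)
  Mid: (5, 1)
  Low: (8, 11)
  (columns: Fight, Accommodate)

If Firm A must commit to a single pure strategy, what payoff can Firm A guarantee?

Row minima: High → 1, Mid → 1, Low → 8.
The best of these is 8.

8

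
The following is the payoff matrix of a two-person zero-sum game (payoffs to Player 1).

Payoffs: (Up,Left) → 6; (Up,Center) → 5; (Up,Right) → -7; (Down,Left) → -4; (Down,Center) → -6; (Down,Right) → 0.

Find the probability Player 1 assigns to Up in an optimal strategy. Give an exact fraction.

1/3

Row minima: Up → -7, Down → -6; maximin = -6.
Column maxima: Left → 6, Center → 5, Right → 0; minimax = 0.
-6 ≠ 0, so there is no saddle point; optimal play is mixed.
Left is strictly dominated by Center (it gives Player 1 strictly more in every row), so Player 2 never plays it.
On the remaining 2×2 (Up, Down vs Center, Right):
Let Player 1 play Up with probability p. Expected payoff against Center: 5p + (-6)(1−p) = 11p − 6; against Right: (-7)p + 0(1−p) = −7p.
Setting these equal: 11p − 6 = −7p ⇒ 18p = 6 ⇒ p = 1/3, and the value is (11)·(1/3) − 6 = -7/3.
For Player 2: with q = P(Center), equating Up's and Down's payoffs gives 12q − 7 = −6q ⇒ q = 7/18.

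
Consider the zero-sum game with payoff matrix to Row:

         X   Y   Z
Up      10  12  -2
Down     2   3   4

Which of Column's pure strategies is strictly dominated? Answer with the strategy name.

Y

X holds Row's payoff strictly below Y in every row: 10 < 12, 2 < 3.
So Y is strictly dominated for Column.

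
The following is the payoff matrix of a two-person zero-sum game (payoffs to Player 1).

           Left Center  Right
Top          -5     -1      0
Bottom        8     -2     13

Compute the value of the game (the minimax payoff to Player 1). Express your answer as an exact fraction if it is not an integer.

Row minima: Top → -5, Bottom → -2; maximin = -2.
Column maxima: Left → 8, Center → -1, Right → 13; minimax = -1.
-2 ≠ -1, so there is no saddle point; optimal play is mixed.
Right is strictly dominated by Left (it gives Player 1 strictly more in every row), so Player 2 never plays it.
On the remaining 2×2 (Top, Bottom vs Left, Center):
Let Player 1 play Top with probability p. Expected payoff against Left: (-5)p + 8(1−p) = −13p + 8; against Center: (-1)p + (-2)(1−p) = p − 2.
Setting these equal: −13p + 8 = p − 2 ⇒ −14p = -10 ⇒ p = 5/7, and the value is (-13)·(5/7) + 8 = -9/7.
For Player 2: with q = P(Left), equating Top's and Bottom's payoffs gives −4q − 1 = 10q − 2 ⇒ q = 1/14.

-9/7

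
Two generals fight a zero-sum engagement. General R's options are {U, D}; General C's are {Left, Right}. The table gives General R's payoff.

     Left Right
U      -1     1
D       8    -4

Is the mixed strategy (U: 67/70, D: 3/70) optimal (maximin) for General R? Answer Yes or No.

Against Left this mix gives (67/70)·(-1) + (3/70)·8 = -43/70.
Against Right this mix gives (67/70)·1 + (3/70)·(-4) = 11/14.
General C will play Left, holding General R to -43/70. Shifting weight toward the row that does better against Left would raise this floor (the equalizing mix achieves 2/7 against both Left and Right), so the proposed strategy is not optimal.

No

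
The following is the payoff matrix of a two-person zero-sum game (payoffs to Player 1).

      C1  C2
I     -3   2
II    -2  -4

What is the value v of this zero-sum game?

-16/7

Row minima: I → -3, II → -4; maximin = -3.
Column maxima: C1 → -2, C2 → 2; minimax = -2.
-3 ≠ -2, so there is no saddle point; optimal play is mixed.
Let Player 1 play I with probability p. Expected payoff against C1: (-3)p + (-2)(1−p) = −p − 2; against C2: 2p + (-4)(1−p) = 6p − 4.
Setting these equal: −p − 2 = 6p − 4 ⇒ −7p = -2 ⇒ p = 2/7, and the value is (-1)·(2/7) − 2 = -16/7.
For Player 2: with q = P(C1), equating I's and II's payoffs gives −5q + 2 = 2q − 4 ⇒ q = 6/7.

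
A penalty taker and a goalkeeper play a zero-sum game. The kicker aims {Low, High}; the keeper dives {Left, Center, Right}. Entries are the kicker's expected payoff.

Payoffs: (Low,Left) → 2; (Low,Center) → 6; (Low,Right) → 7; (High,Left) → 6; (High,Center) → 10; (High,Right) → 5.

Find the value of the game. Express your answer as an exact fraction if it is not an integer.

16/3

Row minima: Low → 2, High → 5; maximin = 5.
Column maxima: Left → 6, Center → 10, Right → 7; minimax = 6.
5 ≠ 6, so there is no saddle point; optimal play is mixed.
Center is strictly dominated by Left (it gives the kicker strictly more in every row), so the keeper never plays it.
On the remaining 2×2 (Low, High vs Left, Right):
Let the kicker play Low with probability p. Expected payoff against Left: 2p + 6(1−p) = −4p + 6; against Right: 7p + 5(1−p) = 2p + 5.
Setting these equal: −4p + 6 = 2p + 5 ⇒ −6p = -1 ⇒ p = 1/6, and the value is (-4)·(1/6) + 6 = 16/3.
For the keeper: with q = P(Left), equating Low's and High's payoffs gives −5q + 7 = q + 5 ⇒ q = 1/3.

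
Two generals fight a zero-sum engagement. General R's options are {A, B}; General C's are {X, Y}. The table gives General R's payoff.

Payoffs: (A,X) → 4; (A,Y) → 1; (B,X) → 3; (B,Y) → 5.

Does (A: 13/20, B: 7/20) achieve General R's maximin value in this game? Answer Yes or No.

Against X this mix gives (13/20)·4 + (7/20)·3 = 73/20.
Against Y this mix gives (13/20)·1 + (7/20)·5 = 12/5.
General C will play Y, holding General R to 12/5. Shifting weight toward the row that does better against Y would raise this floor (the equalizing mix achieves 17/5 against both Y and X), so the proposed strategy is not optimal.

No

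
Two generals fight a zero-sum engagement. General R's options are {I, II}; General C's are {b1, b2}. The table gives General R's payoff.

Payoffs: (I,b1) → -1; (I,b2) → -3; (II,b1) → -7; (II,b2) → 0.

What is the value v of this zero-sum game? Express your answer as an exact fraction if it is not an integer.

-7/3

Row minima: I → -3, II → -7; maximin = -3.
Column maxima: b1 → -1, b2 → 0; minimax = -1.
-3 ≠ -1, so there is no saddle point; optimal play is mixed.
Let General R play I with probability p. Expected payoff against b1: (-1)p + (-7)(1−p) = 6p − 7; against b2: (-3)p + 0(1−p) = −3p.
Setting these equal: 6p − 7 = −3p ⇒ 9p = 7 ⇒ p = 7/9, and the value is (6)·(7/9) − 7 = -7/3.
For General C: with q = P(b1), equating I's and II's payoffs gives 2q − 3 = −7q ⇒ q = 1/3.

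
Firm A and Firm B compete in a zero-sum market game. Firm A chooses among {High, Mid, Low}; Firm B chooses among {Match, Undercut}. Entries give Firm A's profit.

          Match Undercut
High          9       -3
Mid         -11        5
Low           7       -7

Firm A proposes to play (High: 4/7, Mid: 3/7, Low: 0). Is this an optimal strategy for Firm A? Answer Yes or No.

Yes

Against Match this mix gives (4/7)·9 + (3/7)·(-11) = 3/7.
Against Undercut this mix gives (4/7)·(-3) + (3/7)·5 = 3/7.
All of Firm B's active replies (Match, Undercut) yield 3/7, and no column does worse for Firm A. The mix makes Firm B indifferent and guarantees 3/7, so it is optimal.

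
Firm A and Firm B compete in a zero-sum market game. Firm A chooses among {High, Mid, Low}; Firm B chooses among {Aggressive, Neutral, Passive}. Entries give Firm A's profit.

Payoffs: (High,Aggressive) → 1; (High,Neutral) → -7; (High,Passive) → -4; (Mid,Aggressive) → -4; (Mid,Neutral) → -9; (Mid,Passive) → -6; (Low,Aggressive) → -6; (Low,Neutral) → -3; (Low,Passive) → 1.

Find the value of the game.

-45/11

Row minima: High → -7, Mid → -9, Low → -6; maximin = -6.
Column maxima: Aggressive → 1, Neutral → -3, Passive → 1; minimax = -3.
-6 ≠ -3, so there is no saddle point; optimal play is mixed.
Mid is strictly dominated by High, so Firm A never plays it.
Passive is strictly dominated by Neutral (it gives Firm A strictly more in every row), so Firm B never plays it.
On the remaining 2×2 (High, Low vs Aggressive, Neutral):
Let Firm A play High with probability p. Expected payoff against Aggressive: 1p + (-6)(1−p) = 7p − 6; against Neutral: (-7)p + (-3)(1−p) = −4p − 3.
Setting these equal: 7p − 6 = −4p − 3 ⇒ 11p = 3 ⇒ p = 3/11, and the value is (7)·(3/11) − 6 = -45/11.
For Firm B: with q = P(Aggressive), equating High's and Low's payoffs gives 8q − 7 = −3q − 3 ⇒ q = 4/11.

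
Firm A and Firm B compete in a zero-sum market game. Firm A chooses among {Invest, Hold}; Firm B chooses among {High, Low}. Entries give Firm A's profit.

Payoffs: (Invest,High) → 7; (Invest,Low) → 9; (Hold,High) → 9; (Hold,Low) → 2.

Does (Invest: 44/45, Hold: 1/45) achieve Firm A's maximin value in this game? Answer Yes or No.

No

Against High this mix gives (44/45)·7 + (1/45)·9 = 317/45.
Against Low this mix gives (44/45)·9 + (1/45)·2 = 398/45.
Firm B will play High, holding Firm A to 317/45. Shifting weight toward the row that does better against High would raise this floor (the equalizing mix achieves 67/9 against both High and Low), so the proposed strategy is not optimal.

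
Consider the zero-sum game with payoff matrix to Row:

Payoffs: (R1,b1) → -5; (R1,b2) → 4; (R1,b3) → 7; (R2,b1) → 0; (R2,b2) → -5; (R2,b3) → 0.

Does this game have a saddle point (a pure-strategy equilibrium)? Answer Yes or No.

No

Row minima: R1 → -5, R2 → -5; maximin = -5.
Column maxima: b1 → 0, b2 → 4, b3 → 7; minimax = 0.
-5 ≠ 0, so no pure-strategy equilibrium exists.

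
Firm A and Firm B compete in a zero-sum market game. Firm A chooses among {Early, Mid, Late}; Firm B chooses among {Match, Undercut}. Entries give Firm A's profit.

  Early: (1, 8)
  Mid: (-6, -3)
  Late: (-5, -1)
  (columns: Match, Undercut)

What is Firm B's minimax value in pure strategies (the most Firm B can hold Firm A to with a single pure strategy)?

Column maxima: Match → 1, Undercut → 8.
The smallest of these is 1.

1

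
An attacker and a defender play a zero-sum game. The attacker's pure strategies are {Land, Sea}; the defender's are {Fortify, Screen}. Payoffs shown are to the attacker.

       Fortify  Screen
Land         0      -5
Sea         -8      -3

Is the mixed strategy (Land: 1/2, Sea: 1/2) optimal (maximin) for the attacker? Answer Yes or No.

Yes

Against Fortify this mix gives (1/2)·0 + (1/2)·(-8) = -4.
Against Screen this mix gives (1/2)·(-5) + (1/2)·(-3) = -4.
All of the defender's active replies (Fortify, Screen) yield -4, and no column does worse for the attacker. The mix makes the defender indifferent and guarantees -4, so it is optimal.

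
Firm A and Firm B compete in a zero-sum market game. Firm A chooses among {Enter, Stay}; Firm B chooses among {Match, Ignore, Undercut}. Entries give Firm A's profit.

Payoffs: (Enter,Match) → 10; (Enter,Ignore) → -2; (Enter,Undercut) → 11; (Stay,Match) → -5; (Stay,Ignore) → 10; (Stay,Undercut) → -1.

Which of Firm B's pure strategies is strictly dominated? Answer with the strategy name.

Undercut

Match holds Firm A's payoff strictly below Undercut in every row: 10 < 11, -5 < -1.
So Undercut is strictly dominated for Firm B.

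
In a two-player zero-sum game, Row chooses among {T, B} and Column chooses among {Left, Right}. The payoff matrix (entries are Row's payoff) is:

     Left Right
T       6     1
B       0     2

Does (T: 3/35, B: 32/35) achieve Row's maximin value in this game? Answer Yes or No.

No

Against Left this mix gives (3/35)·6 + (32/35)·0 = 18/35.
Against Right this mix gives (3/35)·1 + (32/35)·2 = 67/35.
Column will play Left, holding Row to 18/35. Shifting weight toward the row that does better against Left would raise this floor (the equalizing mix achieves 12/7 against both Left and Right), so the proposed strategy is not optimal.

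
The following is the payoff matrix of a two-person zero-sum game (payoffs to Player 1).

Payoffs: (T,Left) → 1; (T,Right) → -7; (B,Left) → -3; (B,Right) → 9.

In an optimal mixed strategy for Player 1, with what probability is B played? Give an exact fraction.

2/5

Row minima: T → -7, B → -3; maximin = -3.
Column maxima: Left → 1, Right → 9; minimax = 1.
-3 ≠ 1, so there is no saddle point; optimal play is mixed.
Let Player 1 play T with probability p. Expected payoff against Left: 1p + (-3)(1−p) = 4p − 3; against Right: (-7)p + 9(1−p) = −16p + 9.
Setting these equal: 4p − 3 = −16p + 9 ⇒ 20p = 12 ⇒ p = 3/5, and the value is (4)·(3/5) − 3 = -3/5.
For Player 2: with q = P(Left), equating T's and B's payoffs gives 8q − 7 = −12q + 9 ⇒ q = 4/5.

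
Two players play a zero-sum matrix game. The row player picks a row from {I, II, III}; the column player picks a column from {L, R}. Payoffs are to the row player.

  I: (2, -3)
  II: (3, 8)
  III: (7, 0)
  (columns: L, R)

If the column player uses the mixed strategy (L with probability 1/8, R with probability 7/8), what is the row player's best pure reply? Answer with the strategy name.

Expected payoff of I: (1/8)·2 + (7/8)·(-3) = -19/8.
Expected payoff of II: (1/8)·3 + (7/8)·8 = 59/8.
Expected payoff of III: (1/8)·7 + (7/8)·0 = 7/8.
The largest is 59/8, so the row player's best response is II.

II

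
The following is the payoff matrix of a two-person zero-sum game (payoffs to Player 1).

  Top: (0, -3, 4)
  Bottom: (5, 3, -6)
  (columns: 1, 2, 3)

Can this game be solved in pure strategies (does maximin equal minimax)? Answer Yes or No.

Row minima: Top → -3, Bottom → -6; maximin = -3.
Column maxima: 1 → 5, 2 → 3, 3 → 4; minimax = 3.
-3 ≠ 3, so no pure-strategy equilibrium exists.

No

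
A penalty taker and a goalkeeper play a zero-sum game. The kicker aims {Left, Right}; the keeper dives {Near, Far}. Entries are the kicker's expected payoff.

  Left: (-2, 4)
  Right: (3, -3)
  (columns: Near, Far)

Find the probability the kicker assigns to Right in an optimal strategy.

1/2

Row minima: Left → -2, Right → -3; maximin = -2.
Column maxima: Near → 3, Far → 4; minimax = 3.
-2 ≠ 3, so there is no saddle point; optimal play is mixed.
Let the kicker play Left with probability p. Expected payoff against Near: (-2)p + 3(1−p) = −5p + 3; against Far: 4p + (-3)(1−p) = 7p − 3.
Setting these equal: −5p + 3 = 7p − 3 ⇒ −12p = -6 ⇒ p = 1/2, and the value is (-5)·(1/2) + 3 = 1/2.
For the keeper: with q = P(Near), equating Left's and Right's payoffs gives −6q + 4 = 6q − 3 ⇒ q = 7/12.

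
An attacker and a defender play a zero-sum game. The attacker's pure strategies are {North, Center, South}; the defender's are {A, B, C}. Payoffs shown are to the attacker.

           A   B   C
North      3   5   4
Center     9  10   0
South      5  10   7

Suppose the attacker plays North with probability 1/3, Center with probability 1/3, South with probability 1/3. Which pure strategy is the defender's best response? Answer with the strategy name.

If the defender plays A, the attacker's expected payoff is (1/3)·3 + (1/3)·9 + (1/3)·5 = 17/3.
If the defender plays B, the attacker's expected payoff is (1/3)·5 + (1/3)·10 + (1/3)·10 = 25/3.
If the defender plays C, the attacker's expected payoff is (1/3)·4 + (1/3)·0 + (1/3)·7 = 11/3.
The defender minimizes the attacker's payoff; the smallest is 11/3, so the best response is C.

C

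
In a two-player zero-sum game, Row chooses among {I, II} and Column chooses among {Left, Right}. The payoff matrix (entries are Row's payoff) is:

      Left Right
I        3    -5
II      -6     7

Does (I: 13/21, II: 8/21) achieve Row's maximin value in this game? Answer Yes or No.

Against Left this mix gives (13/21)·3 + (8/21)·(-6) = -3/7.
Against Right this mix gives (13/21)·(-5) + (8/21)·7 = -3/7.
All of Column's active replies (Left, Right) yield -3/7, and no column does worse for Row. The mix makes Column indifferent and guarantees -3/7, so it is optimal.

Yes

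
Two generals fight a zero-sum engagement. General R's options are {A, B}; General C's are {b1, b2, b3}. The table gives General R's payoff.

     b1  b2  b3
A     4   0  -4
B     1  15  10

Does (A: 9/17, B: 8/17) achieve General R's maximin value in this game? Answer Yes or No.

Against b1 this mix gives (9/17)·4 + (8/17)·1 = 44/17.
Against b2 this mix gives (9/17)·0 + (8/17)·15 = 120/17.
Against b3 this mix gives (9/17)·(-4) + (8/17)·10 = 44/17.
All of General C's active replies (b1, b3) yield 44/17, and no column does worse for General R. The mix makes General C indifferent and guarantees 44/17, so it is optimal.

Yes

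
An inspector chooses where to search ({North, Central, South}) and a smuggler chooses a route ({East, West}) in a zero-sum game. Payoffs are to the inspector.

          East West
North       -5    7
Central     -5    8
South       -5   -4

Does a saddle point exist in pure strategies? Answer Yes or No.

Yes

Row minima: North → -5, Central → -5, South → -5; maximin = -5.
Column maxima: East → -5, West → 8; minimax = -5.
maximin = minimax = -5, so a saddle point exists.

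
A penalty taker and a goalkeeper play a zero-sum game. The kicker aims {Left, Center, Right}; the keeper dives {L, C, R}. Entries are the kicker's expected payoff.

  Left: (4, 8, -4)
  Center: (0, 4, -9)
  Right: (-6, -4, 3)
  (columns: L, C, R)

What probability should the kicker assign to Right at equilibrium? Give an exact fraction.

8/17

Row minima: Left → -4, Center → -9, Right → -6; maximin = -4.
Column maxima: L → 4, C → 8, R → 3; minimax = 3.
-4 ≠ 3, so there is no saddle point; optimal play is mixed.
Center is strictly dominated by Left, so the kicker never plays it.
C is strictly dominated by L (it gives the kicker strictly more in every row), so the keeper never plays it.
On the remaining 2×2 (Left, Right vs L, R):
Let the kicker play Left with probability p. Expected payoff against L: 4p + (-6)(1−p) = 10p − 6; against R: (-4)p + 3(1−p) = −7p + 3.
Setting these equal: 10p − 6 = −7p + 3 ⇒ 17p = 9 ⇒ p = 9/17, and the value is (10)·(9/17) − 6 = -12/17.
For the keeper: with q = P(L), equating Left's and Right's payoffs gives 8q − 4 = −9q + 3 ⇒ q = 7/17.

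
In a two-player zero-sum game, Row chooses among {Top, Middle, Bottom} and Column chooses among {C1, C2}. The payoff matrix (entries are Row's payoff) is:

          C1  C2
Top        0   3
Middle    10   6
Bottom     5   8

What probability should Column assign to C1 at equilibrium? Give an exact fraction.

2/7

Row minima: Top → 0, Middle → 6, Bottom → 5; maximin = 6.
Column maxima: C1 → 10, C2 → 8; minimax = 8.
6 ≠ 8, so there is no saddle point; optimal play is mixed.
Top is strictly dominated by Middle, so Row never plays it.
On the remaining 2×2 (Middle, Bottom vs C1, C2):
Let Row play Middle with probability p. Expected payoff against C1: 10p + 5(1−p) = 5p + 5; against C2: 6p + 8(1−p) = −2p + 8.
Setting these equal: 5p + 5 = −2p + 8 ⇒ 7p = 3 ⇒ p = 3/7, and the value is (5)·(3/7) + 5 = 50/7.
For Column: with q = P(C1), equating Middle's and Bottom's payoffs gives 4q + 6 = −3q + 8 ⇒ q = 2/7.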